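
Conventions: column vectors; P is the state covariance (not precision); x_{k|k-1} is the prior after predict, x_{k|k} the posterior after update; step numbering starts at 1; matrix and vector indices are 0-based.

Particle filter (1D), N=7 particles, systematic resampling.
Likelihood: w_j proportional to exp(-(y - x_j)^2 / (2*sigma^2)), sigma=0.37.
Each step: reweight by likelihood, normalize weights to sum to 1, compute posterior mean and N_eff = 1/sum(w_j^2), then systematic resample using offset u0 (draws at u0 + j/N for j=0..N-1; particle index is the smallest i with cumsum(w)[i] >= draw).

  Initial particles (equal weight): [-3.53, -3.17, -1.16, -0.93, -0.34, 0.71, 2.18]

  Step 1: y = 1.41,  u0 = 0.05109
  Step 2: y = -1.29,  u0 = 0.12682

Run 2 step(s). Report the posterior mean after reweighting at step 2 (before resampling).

step 1: w=[0.0000, 0.0000, 0.0000, 0.0000, 0.0000, 0.5928, 0.4071]  mean=1.3084  Neff=1.9335  idx=[5, 5, 5, 5, 6, 6, 6]
step 2: w=[0.2500, 0.2500, 0.2500, 0.2500, 0.0000, 0.0000, 0.0000]  mean=0.7100  Neff=4.0000  idx=[0, 1, 1, 2, 2, 3, 3]

post_mean = 0.7100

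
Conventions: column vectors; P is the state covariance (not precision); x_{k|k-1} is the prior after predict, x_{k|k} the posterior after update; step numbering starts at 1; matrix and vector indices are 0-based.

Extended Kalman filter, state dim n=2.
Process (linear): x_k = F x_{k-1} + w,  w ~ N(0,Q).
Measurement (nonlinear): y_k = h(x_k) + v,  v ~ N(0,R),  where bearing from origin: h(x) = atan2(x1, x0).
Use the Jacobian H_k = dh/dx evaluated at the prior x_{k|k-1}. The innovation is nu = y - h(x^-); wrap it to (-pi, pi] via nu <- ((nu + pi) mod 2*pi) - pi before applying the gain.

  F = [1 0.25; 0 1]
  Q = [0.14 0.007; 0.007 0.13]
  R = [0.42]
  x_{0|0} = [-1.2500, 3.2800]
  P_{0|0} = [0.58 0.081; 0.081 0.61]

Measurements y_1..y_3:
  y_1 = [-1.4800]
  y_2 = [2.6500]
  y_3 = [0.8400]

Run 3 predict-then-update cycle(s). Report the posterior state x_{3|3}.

step 1: x^-=[-0.4300, 3.2800]  P^-=[0.7986 0.2405; 0.2405 0.7400]  H_jac=[-0.2997 -0.0393]  S=[0.4986]  K=[-0.4991; -0.2029]  nu=[3.1020]  x^+=[-1.9782, 2.6506]  P^+=[0.6744 0.1900; 0.1900 0.7195]
step 2: x^-=[-1.3155, 2.6506]  P^-=[0.9544 0.3769; 0.3769 0.8495]  H_jac=[-0.3027 -0.1502]  S=[0.5609]  K=[-0.6160; -0.4309]  nu=[0.6185]  x^+=[-1.6965, 2.3840]  P^+=[0.7416 0.2280; 0.2280 0.7453]
step 3: x^-=[-1.1005, 2.3840]  P^-=[1.0421 0.4213; 0.4213 0.8753]  H_jac=[-0.3458 -0.1596]  S=[0.6134]  K=[-0.6971; -0.4653]  nu=[-1.1633]  x^+=[-0.2896, 2.9253]  P^+=[0.7441 0.2224; 0.2224 0.7425]

x_post = [-0.2896, 2.9253]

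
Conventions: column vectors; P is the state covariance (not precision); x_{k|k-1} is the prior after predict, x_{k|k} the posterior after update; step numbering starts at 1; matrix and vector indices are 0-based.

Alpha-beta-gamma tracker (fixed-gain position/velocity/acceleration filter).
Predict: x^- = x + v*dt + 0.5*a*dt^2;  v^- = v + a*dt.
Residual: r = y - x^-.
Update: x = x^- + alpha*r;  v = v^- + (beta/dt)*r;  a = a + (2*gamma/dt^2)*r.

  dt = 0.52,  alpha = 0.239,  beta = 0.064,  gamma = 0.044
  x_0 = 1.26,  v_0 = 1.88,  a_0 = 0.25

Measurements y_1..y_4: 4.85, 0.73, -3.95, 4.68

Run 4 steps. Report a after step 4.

a_post = -2.2967

step 1: x_pred=2.2714  r=2.5786  x^+=2.8877  v^+=2.3274  a^+=1.0892
step 2: x_pred=4.2452  r=-3.5152  x^+=3.4050  v^+=2.4611  a^+=-0.0548
step 3: x_pred=4.6774  r=-8.6274  x^+=2.6155  v^+=1.3708  a^+=-2.8625
step 4: x_pred=2.9412  r=1.7388  x^+=3.3568  v^+=0.0963  a^+=-2.2967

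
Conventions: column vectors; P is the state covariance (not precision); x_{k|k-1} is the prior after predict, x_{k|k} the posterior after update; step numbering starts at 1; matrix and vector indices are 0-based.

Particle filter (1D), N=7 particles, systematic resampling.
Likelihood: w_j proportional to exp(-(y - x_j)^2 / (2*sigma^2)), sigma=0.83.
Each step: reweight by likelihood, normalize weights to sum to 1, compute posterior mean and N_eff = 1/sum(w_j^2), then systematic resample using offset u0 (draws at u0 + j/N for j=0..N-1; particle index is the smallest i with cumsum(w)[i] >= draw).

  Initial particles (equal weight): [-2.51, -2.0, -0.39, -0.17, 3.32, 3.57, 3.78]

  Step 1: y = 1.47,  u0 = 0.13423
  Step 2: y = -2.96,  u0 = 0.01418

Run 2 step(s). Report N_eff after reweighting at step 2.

step 1: w=[0.0000, 0.0004, 0.2205, 0.3855, 0.2265, 0.1106, 0.0565]  mean=1.2078  Neff=3.7887  idx=[2, 3, 3, 3, 4, 5, 6]
step 2: w=[0.4396, 0.1868, 0.1868, 0.1868, 0.0000, 0.0000, 0.0000]  mean=-0.2667  Neff=3.3564  idx=[0, 0, 0, 1, 1, 2, 3]

N_eff = 3.3564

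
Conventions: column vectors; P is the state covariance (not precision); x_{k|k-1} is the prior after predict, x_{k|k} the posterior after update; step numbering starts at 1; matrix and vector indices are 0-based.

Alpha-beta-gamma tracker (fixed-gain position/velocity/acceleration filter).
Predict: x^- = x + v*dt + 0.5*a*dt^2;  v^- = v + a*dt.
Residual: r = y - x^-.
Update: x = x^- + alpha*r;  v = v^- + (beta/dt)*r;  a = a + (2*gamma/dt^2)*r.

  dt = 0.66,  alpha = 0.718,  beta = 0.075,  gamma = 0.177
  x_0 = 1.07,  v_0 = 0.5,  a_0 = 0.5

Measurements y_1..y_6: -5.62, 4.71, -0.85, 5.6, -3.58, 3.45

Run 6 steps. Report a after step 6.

step 1: x_pred=1.5089  r=-7.1289  x^+=-3.6097  v^+=0.0199  a^+=-5.2935
step 2: x_pred=-4.7494  r=9.4594  x^+=2.0424  v^+=-2.3988  a^+=2.3940
step 3: x_pred=0.9806  r=-1.8306  x^+=-0.3338  v^+=-1.0269  a^+=0.9063
step 4: x_pred=-0.8141  r=6.4141  x^+=3.7912  v^+=0.3002  a^+=6.1188
step 5: x_pred=5.3220  r=-8.9020  x^+=-1.0696  v^+=3.3270  a^+=-1.1156
step 6: x_pred=0.8832  r=2.5668  x^+=2.7262  v^+=2.8824  a^+=0.9704

a_post = 0.9704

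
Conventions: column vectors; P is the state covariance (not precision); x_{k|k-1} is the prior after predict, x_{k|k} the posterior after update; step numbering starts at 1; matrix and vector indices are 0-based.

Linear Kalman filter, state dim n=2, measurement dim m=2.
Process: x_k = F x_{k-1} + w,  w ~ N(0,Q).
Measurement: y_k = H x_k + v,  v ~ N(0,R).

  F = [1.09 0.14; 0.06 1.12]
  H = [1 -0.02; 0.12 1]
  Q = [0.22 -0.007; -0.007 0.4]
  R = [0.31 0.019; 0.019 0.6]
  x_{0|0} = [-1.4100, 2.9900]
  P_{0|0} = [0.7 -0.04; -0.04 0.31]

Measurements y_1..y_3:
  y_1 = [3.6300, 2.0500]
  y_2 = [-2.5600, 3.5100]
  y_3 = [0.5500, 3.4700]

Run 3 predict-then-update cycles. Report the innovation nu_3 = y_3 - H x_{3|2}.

step 1: x^-=[-1.1183, 3.2642]  P^-=[1.0455 0.0382; 0.0382 0.7860]  S=[1.3543 0.1669; 0.1669 1.4102]  K=[0.7683 0.0252; -0.0532 0.5669]  nu=[4.8136, -1.0800]  x^+=[2.5530, 2.3957]  P^+=[0.2387 0.0010; 0.0010 0.3390]
step 2: x^-=[3.1182, 2.8363]  P^-=[0.5105 0.0631; 0.0631 0.8263]  S=[0.8184 0.1266; 0.1266 1.4487]  K=[0.6174 0.0318; -0.0327 0.5784]  nu=[-5.6214, 0.2995]  x^+=[-0.3430, 3.1931]  P^+=[0.1922 0.0078; 0.0078 0.3455]
step 3: x^-=[0.0732, 3.5557]  P^-=[0.4574 0.0693; 0.0693 0.8351]  S=[0.7650 0.1263; 0.1263 1.4583]  K=[0.5905 0.0340; -0.0271 0.5807]  nu=[0.5479, -0.0945]  x^+=[0.3935, 3.4860]  P^+=[0.1839 0.0096; 0.0096 0.3468]

innov = [0.5479, -0.0945]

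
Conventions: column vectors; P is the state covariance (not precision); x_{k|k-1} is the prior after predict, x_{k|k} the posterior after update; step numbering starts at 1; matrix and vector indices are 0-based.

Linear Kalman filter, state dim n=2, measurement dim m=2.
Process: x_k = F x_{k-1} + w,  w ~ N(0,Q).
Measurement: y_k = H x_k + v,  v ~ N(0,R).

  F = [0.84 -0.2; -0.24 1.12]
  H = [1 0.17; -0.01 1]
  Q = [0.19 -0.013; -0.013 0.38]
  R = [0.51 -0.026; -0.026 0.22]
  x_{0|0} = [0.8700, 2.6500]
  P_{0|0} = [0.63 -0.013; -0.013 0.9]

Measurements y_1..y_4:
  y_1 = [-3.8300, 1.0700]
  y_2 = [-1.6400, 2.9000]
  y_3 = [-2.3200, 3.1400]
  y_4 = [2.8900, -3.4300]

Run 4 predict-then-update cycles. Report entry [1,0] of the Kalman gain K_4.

step 1: x^-=[0.2008, 2.7592]  P^-=[0.6749 -0.3545; -0.3545 1.5522]  S=[1.1092 -0.1227; -0.1227 1.7794]  K=[0.5357 -0.1660; 0.0152 0.8754]  nu=[-4.4999, -1.6872]  x^+=[-1.9298, 1.2139]  P^+=[0.2856 -0.0476; -0.0476 0.1917]
step 2: x^-=[-1.8638, 1.8227]  P^-=[0.4152 -0.1606; -0.1606 0.6625]  S=[0.8898 -0.0778; -0.0778 0.8858]  K=[0.4230 -0.1488; 0.0118 0.7508]  nu=[-0.0861, 1.0586]  x^+=[-2.0578, 2.6165]  P^+=[0.2266 -0.0415; -0.0415 0.1645]
step 3: x^-=[-2.2518, 3.4244]  P^-=[0.3704 -0.1365; -0.1365 0.6216]  S=[0.8520 -0.0603; -0.0603 0.8444]  K=[0.3978 -0.1377; 0.0161 0.7390]  nu=[-0.6503, -0.3069]  x^+=[-2.4683, 3.1871]  P^+=[0.2130 -0.0385; -0.0385 0.1618]
step 4: x^-=[-2.7108, 4.1620]  P^-=[0.3597 -0.1302; -0.1302 0.6159]  S=[0.8432 -0.0549; -0.0549 0.8385]  K=[0.3916 -0.1340; 0.0177 0.7372]  nu=[4.8932, -7.6191]  x^+=[0.2261, -1.3681]  P^+=[0.2096 -0.0376; -0.0376 0.1613]

K[1,0] = 0.0177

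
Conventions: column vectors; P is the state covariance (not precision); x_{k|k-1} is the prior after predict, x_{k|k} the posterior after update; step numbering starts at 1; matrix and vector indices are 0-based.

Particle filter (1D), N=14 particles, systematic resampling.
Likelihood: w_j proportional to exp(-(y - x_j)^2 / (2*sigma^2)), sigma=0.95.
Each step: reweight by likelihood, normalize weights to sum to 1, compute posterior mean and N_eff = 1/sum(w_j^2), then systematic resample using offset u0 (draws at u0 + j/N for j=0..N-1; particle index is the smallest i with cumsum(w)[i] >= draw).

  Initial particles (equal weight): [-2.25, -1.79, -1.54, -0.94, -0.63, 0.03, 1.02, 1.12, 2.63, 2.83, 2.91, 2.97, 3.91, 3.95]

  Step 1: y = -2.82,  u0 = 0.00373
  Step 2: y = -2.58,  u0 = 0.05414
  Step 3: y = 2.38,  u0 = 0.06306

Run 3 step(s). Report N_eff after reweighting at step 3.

N_eff = 1.7077

step 1: w=[0.4141, 0.2754, 0.2000, 0.0700, 0.0348, 0.0055, 0.0001, 0.0001, 0.0000, 0.0000, 0.0000, 0.0000, 0.0000, 0.0000]  mean=-1.8200  Neff=3.4076  idx=[0, 0, 0, 0, 0, 0, 1, 1, 1, 1, 2, 2, 2, 3]
step 2: w=[0.0909, 0.0909, 0.0909, 0.0909, 0.0909, 0.0909, 0.0684, 0.0684, 0.0684, 0.0684, 0.0531, 0.0531, 0.0531, 0.0218]  mean=-1.9827  Neff=12.9484  idx=[0, 1, 2, 2, 3, 4, 5, 6, 7, 8, 9, 10, 11, 13]
step 3: w=[0.0024, 0.0024, 0.0024, 0.0024, 0.0024, 0.0024, 0.0024, 0.0223, 0.0223, 0.0223, 0.0223, 0.0683, 0.0683, 0.7578]  mean=-1.1193  Neff=1.7077  idx=[9, 11, 12, 13, 13, 13, 13, 13, 13, 13, 13, 13, 13, 13]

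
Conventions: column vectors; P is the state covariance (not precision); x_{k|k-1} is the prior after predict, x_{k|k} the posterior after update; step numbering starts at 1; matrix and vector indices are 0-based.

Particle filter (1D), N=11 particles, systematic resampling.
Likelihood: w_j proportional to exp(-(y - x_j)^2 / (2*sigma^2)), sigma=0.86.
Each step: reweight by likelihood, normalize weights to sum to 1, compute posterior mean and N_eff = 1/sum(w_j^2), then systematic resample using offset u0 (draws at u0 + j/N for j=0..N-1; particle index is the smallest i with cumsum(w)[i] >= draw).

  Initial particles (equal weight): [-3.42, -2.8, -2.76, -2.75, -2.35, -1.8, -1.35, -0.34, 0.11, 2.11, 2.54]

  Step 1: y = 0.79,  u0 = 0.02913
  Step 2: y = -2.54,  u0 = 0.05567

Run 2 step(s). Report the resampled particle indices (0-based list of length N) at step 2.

step 1: w=[0.0000, 0.0001, 0.0001, 0.0001, 0.0008, 0.0065, 0.0275, 0.2564, 0.4447, 0.1872, 0.0767]  mean=0.4997  Neff=3.2771  idx=[6, 7, 7, 8, 8, 8, 8, 8, 9, 9, 10]
step 2: w=[0.7630, 0.0754, 0.0754, 0.0172, 0.0172, 0.0172, 0.0172, 0.0172, 0.0000, 0.0000, 0.0000]  mean=-1.0719  Neff=1.6805  idx=[0, 0, 0, 0, 0, 0, 0, 0, 1, 2, 5]

resampled_idx = [0, 0, 0, 0, 0, 0, 0, 0, 1, 2, 5]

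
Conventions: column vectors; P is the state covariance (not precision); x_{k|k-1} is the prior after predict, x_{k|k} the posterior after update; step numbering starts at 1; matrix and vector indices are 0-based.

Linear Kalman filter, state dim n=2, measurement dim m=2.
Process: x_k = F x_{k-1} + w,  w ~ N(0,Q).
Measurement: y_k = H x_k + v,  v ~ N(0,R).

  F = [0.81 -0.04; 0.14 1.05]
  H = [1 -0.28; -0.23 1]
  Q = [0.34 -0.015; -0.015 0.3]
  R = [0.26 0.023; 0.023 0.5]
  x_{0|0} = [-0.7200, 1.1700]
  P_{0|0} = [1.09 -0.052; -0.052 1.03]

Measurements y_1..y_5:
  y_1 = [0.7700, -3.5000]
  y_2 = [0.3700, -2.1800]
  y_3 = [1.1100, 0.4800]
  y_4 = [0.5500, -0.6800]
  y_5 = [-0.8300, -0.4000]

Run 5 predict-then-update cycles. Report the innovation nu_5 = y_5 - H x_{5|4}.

innov = [-1.3476, 0.2888]

step 1: x^-=[-0.6300, 1.1277]  P^-=[1.0602 0.0214; 0.0214 1.4417]  S=[1.4212 -0.6017; -0.6017 1.9879]  K=[0.7964 0.1292; 0.0425 0.7356]  nu=[1.7158, -4.7726]  x^+=[0.1200, -2.3101]  P^+=[0.2493 0.1403; 0.1403 0.4010]
step 2: x^-=[0.1896, -2.4089]  P^-=[0.4951 0.1149; 0.1149 0.7883]  S=[0.7526 -0.1893; -0.1893 1.2616]  K=[0.6395 0.0968; 0.0117 0.6056]  nu=[-0.4941, 0.2725]  x^+=[-0.1000, -2.2496]  P^+=[0.1990 0.1089; 0.1089 0.3281]
step 3: x^-=[0.0090, -2.3761]  P^-=[0.4640 0.0858; 0.0858 0.6977]  S=[0.7307 -0.1878; -0.1878 1.1828]  K=[0.6230 0.0812; -0.0028 0.5727]  nu=[0.4357, 2.8582]  x^+=[0.5125, -0.7403]  P^+=[0.1916 0.0990; 0.0990 0.3091]
step 4: x^-=[0.4447, -0.7056]  P^-=[0.4598 0.0774; 0.0774 0.6736]  S=[0.7293 -0.1890; -0.1890 1.1623]  K=[0.6206 0.0765; -0.0066 0.5631]  nu=[-0.0923, 0.1279]  x^+=[0.3972, -0.6330]  P^+=[0.1901 0.0962; 0.0962 0.3036]
step 5: x^-=[0.3471, -0.6090]  P^-=[0.4589 0.0751; 0.0751 0.6667]  S=[0.7292 -0.1893; -0.1893 1.1564]  K=[0.6201 0.0752; -0.0075 0.5603]  nu=[-1.3476, 0.2888]  x^+=[-0.4668, -0.4370]  P^+=[0.1897 0.0955; 0.0955 0.3020]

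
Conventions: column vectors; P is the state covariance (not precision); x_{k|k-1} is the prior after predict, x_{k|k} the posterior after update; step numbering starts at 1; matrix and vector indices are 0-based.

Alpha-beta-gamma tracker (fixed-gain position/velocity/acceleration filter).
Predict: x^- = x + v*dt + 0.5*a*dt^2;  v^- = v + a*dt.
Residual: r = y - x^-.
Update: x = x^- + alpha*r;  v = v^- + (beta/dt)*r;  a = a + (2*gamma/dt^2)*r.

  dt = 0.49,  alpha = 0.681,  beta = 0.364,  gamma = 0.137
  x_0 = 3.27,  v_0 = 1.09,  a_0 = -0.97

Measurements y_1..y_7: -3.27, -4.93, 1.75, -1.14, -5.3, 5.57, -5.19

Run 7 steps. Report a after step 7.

step 1: x_pred=3.6877  r=-6.9577  x^+=-1.0505  v^+=-4.5538  a^+=-8.9100
step 2: x_pred=-4.3515  r=-0.5785  x^+=-4.7455  v^+=-9.3495  a^+=-9.5701
step 3: x_pred=-10.4756  r=12.2256  x^+=-2.1500  v^+=-4.9570  a^+=4.3816
step 4: x_pred=-4.0529  r=2.9129  x^+=-2.0692  v^+=-0.6461  a^+=7.7057
step 5: x_pred=-1.4607  r=-3.8393  x^+=-4.0753  v^+=0.2777  a^+=3.3244
step 6: x_pred=-3.5401  r=9.1101  x^+=2.6639  v^+=8.6741  a^+=13.7208
step 7: x_pred=8.5614  r=-13.7514  x^+=-0.8033  v^+=5.1820  a^+=-1.9722

a_post = -1.9722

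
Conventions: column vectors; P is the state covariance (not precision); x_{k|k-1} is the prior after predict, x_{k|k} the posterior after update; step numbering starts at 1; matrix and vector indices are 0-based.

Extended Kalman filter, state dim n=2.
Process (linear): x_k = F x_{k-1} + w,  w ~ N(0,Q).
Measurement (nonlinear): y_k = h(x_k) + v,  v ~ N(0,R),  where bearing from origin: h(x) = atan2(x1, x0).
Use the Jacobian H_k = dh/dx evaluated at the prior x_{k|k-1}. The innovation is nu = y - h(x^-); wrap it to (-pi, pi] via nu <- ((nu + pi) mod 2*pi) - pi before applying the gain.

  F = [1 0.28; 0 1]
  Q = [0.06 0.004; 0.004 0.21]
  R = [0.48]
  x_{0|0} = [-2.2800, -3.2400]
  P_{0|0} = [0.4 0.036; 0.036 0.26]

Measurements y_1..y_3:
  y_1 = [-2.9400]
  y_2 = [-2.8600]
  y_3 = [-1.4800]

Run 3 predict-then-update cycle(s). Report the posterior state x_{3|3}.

step 1: x^-=[-3.1872, -3.2400]  P^-=[0.5005 0.1128; 0.1128 0.4700]  H_jac=[0.1569 -0.1543]  S=[0.4980]  K=[0.1227; -0.1101]  nu=[-0.5920]  x^+=[-3.2598, -3.1748]  P^+=[0.4930 0.1195; 0.1195 0.4640]
step 2: x^-=[-4.1488, -3.1748]  P^-=[0.6564 0.2534; 0.2534 0.6740]  H_jac=[0.1163 -0.1520]  S=[0.4955]  K=[0.0763; -0.1473]  nu=[-0.3716]  x^+=[-4.1772, -3.1201]  P^+=[0.6535 0.2590; 0.2590 0.6632]
step 3: x^-=[-5.0508, -3.1201]  P^-=[0.9105 0.4487; 0.4487 0.8732]  H_jac=[0.0885 -0.1433]  S=[0.4937]  K=[0.0330; -0.1730]  nu=[1.1082]  x^+=[-5.0142, -3.3118]  P^+=[0.9100 0.4515; 0.4515 0.8584]

x_post = [-5.0142, -3.3118]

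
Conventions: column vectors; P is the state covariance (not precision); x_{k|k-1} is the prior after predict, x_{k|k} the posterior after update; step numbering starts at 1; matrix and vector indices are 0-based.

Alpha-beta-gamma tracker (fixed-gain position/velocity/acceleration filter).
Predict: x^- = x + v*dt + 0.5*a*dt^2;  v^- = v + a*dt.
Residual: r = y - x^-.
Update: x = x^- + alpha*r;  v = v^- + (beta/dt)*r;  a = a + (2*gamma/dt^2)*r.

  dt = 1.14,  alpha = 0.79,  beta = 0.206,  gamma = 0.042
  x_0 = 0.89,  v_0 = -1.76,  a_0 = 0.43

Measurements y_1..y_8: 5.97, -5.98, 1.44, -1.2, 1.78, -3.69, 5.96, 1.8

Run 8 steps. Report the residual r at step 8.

step 1: x_pred=-0.8370  r=6.8070  x^+=4.5405  v^+=-0.0398  a^+=0.8700
step 2: x_pred=5.0605  r=-11.0405  x^+=-3.6615  v^+=-1.0430  a^+=0.1564
step 3: x_pred=-4.7489  r=6.1889  x^+=0.1403  v^+=0.2536  a^+=0.5564
step 4: x_pred=0.7909  r=-1.9909  x^+=-0.7819  v^+=0.5281  a^+=0.4277
step 5: x_pred=0.0980  r=1.6820  x^+=1.4268  v^+=1.3196  a^+=0.5364
step 6: x_pred=3.2797  r=-6.9697  x^+=-2.2264  v^+=0.6717  a^+=0.0859
step 7: x_pred=-1.4048  r=7.3648  x^+=4.4134  v^+=2.1005  a^+=0.5620
step 8: x_pred=7.1731  r=-5.3731  x^+=2.9284  v^+=1.7702  a^+=0.2147

resid = -5.3731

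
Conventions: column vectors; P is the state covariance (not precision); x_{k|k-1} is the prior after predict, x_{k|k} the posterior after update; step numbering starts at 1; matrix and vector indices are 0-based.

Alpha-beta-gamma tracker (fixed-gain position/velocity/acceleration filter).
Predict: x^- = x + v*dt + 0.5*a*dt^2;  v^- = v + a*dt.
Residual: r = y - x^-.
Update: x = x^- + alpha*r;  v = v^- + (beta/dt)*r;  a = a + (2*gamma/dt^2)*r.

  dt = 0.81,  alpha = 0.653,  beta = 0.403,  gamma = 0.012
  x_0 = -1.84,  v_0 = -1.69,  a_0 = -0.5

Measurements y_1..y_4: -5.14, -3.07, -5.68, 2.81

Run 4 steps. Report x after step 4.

x_post = -0.6744

step 1: x_pred=-3.3729  r=-1.7671  x^+=-4.5268  v^+=-2.9742  a^+=-0.5646
step 2: x_pred=-7.1211  r=4.0511  x^+=-4.4757  v^+=-1.4160  a^+=-0.4164
step 3: x_pred=-5.7593  r=0.0793  x^+=-5.7075  v^+=-1.7138  a^+=-0.4135
step 4: x_pred=-7.2314  r=10.0414  x^+=-0.6744  v^+=2.9471  a^+=-0.0462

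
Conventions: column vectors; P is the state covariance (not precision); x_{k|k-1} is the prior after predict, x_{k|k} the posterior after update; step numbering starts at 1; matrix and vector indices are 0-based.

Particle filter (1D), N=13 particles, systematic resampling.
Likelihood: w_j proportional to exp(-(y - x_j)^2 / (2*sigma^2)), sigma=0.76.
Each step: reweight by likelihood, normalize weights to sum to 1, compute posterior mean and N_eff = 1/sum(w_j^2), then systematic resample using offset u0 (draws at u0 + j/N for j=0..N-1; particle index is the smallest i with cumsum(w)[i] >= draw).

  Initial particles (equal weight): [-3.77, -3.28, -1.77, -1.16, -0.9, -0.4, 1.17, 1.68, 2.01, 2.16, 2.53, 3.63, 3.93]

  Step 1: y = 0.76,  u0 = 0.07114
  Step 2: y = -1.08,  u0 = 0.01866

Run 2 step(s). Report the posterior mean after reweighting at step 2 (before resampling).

step 1: w=[0.0000, 0.0000, 0.0017, 0.0179, 0.0400, 0.1354, 0.3753, 0.2086, 0.1123, 0.0796, 0.0288, 0.0003, 0.0001]  mean=1.1478  Neff=4.4557  idx=[5, 5, 6, 6, 6, 6, 6, 7, 7, 7, 8, 9, 10]
step 2: w=[0.4762, 0.4762, 0.0089, 0.0089, 0.0089, 0.0089, 0.0089, 0.0010, 0.0010, 0.0010, 0.0002, 0.0001, 0.0000]  mean=-0.3236  Neff=2.2029  idx=[0, 0, 0, 0, 0, 0, 1, 1, 1, 1, 1, 1, 1]

post_mean = -0.3236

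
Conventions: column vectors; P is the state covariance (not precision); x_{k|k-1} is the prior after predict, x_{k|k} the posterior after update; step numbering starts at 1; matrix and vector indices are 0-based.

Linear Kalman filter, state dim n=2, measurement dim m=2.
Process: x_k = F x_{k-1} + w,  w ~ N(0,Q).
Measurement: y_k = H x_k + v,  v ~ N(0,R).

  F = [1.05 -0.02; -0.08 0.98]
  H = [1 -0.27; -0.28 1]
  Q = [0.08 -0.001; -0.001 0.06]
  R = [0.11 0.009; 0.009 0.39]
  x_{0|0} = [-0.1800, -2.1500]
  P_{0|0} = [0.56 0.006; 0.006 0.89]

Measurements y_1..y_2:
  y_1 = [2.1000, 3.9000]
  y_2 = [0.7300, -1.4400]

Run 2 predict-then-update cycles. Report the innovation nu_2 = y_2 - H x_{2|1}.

innov = [-0.8556, -2.6842]

step 1: x^-=[-0.1460, -2.0926]  P^-=[0.6975 -0.0593; -0.0593 0.9174]  S=[0.9064 -0.4978; -0.4978 1.3953]  K=[0.8544 0.1223; 0.0360 0.6822]  nu=[1.6810, 5.9517]  x^+=[2.0183, 2.0283]  P^+=[0.1190 0.0887; 0.0887 0.2912]
step 2: x^-=[2.0787, 1.8263]  P^-=[0.2076 0.0747; 0.0747 0.3266]  S=[0.3011 -0.0569; -0.0569 0.6910]  K=[0.6371 0.0765; 0.0396 0.4456]  nu=[-0.8556, -2.6842]  x^+=[1.3283, 0.5963]  P^+=[0.0869 0.0599; 0.0599 0.1909]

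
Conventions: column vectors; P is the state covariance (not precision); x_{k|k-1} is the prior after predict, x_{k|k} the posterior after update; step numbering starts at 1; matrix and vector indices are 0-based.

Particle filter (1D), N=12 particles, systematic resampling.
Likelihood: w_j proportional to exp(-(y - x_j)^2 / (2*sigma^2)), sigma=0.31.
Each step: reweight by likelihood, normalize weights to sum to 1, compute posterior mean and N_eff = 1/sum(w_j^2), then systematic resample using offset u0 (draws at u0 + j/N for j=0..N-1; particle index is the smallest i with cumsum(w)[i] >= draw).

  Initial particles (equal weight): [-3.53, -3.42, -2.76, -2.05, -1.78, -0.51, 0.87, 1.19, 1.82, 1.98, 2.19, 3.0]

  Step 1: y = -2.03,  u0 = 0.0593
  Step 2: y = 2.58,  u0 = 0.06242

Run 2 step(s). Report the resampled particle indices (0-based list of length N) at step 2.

step 1: w=[0.0000, 0.0000, 0.0351, 0.5597, 0.4052, 0.0000, 0.0000, 0.0000, 0.0000, 0.0000, 0.0000, 0.0000]  mean=-1.9655  Neff=2.0890  idx=[3, 3, 3, 3, 3, 3, 3, 4, 4, 4, 4, 4]
step 2: w=[0.0000, 0.0000, 0.0000, 0.0000, 0.0000, 0.0000, 0.0000, 0.2000, 0.2000, 0.2000, 0.2000, 0.2000]  mean=-1.7800  Neff=5.0000  idx=[7, 7, 8, 8, 8, 9, 9, 10, 10, 11, 11, 11]

resampled_idx = [7, 7, 8, 8, 8, 9, 9, 10, 10, 11, 11, 11]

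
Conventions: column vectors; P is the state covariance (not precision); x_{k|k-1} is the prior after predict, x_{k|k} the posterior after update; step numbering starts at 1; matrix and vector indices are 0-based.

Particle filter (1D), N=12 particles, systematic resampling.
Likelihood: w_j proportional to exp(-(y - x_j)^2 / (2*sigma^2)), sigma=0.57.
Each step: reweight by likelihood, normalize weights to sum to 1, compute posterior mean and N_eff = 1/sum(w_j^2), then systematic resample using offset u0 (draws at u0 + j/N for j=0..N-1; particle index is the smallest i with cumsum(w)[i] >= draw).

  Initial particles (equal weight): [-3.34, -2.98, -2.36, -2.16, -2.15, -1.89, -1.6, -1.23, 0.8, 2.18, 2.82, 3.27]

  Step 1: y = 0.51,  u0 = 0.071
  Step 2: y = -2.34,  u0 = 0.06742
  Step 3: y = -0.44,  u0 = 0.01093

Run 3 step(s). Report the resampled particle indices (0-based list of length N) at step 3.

step 1: w=[0.0000, 0.0000, 0.0000, 0.0000, 0.0000, 0.0002, 0.0012, 0.0105, 0.9727, 0.0151, 0.0003, 0.0000]  mean=0.7969  Neff=1.0566  idx=[8, 8, 8, 8, 8, 8, 8, 8, 8, 8, 8, 9]
step 2: w=[0.0909, 0.0909, 0.0909, 0.0909, 0.0909, 0.0909, 0.0909, 0.0909, 0.0909, 0.0909, 0.0909, 0.0000]  mean=0.8000  Neff=11.0000  idx=[0, 1, 2, 3, 4, 5, 6, 7, 8, 8, 9, 10]
step 3: w=[0.0833, 0.0833, 0.0833, 0.0833, 0.0833, 0.0833, 0.0833, 0.0833, 0.0833, 0.0833, 0.0833, 0.0833]  mean=0.8000  Neff=12.0000  idx=[0, 1, 2, 3, 4, 5, 6, 7, 8, 9, 10, 11]

resampled_idx = [0, 1, 2, 3, 4, 5, 6, 7, 8, 9, 10, 11]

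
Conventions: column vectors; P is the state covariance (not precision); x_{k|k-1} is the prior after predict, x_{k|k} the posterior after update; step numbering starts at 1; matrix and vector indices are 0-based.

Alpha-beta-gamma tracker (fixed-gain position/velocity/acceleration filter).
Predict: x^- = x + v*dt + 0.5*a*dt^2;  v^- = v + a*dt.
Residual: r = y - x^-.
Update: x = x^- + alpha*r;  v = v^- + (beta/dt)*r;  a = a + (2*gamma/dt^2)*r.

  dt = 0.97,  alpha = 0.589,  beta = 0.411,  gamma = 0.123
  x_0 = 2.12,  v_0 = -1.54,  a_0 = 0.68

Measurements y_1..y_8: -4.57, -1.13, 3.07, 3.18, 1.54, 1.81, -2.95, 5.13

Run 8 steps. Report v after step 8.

step 1: x_pred=0.9461  r=-5.5161  x^+=-2.3029  v^+=-3.2176  a^+=-0.7622
step 2: x_pred=-5.7826  r=4.6526  x^+=-3.0422  v^+=-1.9856  a^+=0.4542
step 3: x_pred=-4.7546  r=7.8246  x^+=-0.1459  v^+=1.7703  a^+=2.5000
step 4: x_pred=2.7474  r=0.4326  x^+=3.0022  v^+=4.3786  a^+=2.6131
step 5: x_pred=8.4788  r=-6.9388  x^+=4.3918  v^+=3.9732  a^+=0.7989
step 6: x_pred=8.6217  r=-6.8117  x^+=4.6096  v^+=1.8620  a^+=-0.9820
step 7: x_pred=5.9537  r=-8.9037  x^+=0.7094  v^+=-2.8632  a^+=-3.3099
step 8: x_pred=-3.6250  r=8.7550  x^+=1.5317  v^+=-2.3642  a^+=-1.0209

v_post = -2.3642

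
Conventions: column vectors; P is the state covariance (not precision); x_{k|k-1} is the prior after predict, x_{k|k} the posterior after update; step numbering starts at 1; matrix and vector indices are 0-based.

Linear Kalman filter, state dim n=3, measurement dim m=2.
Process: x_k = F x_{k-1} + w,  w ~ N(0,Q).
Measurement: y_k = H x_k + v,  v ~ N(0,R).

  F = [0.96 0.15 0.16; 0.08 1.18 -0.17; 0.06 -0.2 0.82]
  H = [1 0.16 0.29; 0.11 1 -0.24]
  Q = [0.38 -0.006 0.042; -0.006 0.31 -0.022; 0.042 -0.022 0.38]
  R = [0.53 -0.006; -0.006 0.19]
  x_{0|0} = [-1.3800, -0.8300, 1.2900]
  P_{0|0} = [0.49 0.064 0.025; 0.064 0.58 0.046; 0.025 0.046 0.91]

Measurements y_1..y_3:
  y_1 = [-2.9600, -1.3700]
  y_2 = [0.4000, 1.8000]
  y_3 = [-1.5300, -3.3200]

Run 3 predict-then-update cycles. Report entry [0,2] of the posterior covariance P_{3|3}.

step 1: x^-=[-1.2429, -1.3091, 1.1410]  P^-=[0.8962 0.1866 0.1846; 0.1866 1.1400 -0.2324; 0.1846 -0.2324 1.0027]  S=[1.6850 0.2981; 0.2981 1.5414]  K=[0.5734 0.0453; 0.0407 0.7812; 0.3231 -0.3562]  nu=[-1.8385, 0.3497]  x^+=[-2.2812, -1.1109, 0.4224]  P^+=[0.3236 -0.0415 -0.0461; -0.0415 0.1776 0.1034; -0.0461 0.1034 0.6998]
step 2: x^-=[-2.2890, -1.5651, 0.4317]  P^-=[0.6790 0.0076 0.1274; 0.0076 0.5315 -0.0612; 0.1274 -0.0612 0.8214]  S=[1.3623 0.0624; 0.0624 0.8013]  K=[0.5253 0.0236; 0.0238 0.6808; 0.2761 -0.3263]  nu=[2.8142, 3.7205]  x^+=[-0.7227, 1.0346, -0.0054]  P^+=[0.3010 -0.0447 -0.0538; -0.0447 0.1573 0.0967; -0.0538 0.0967 0.6434]
step 3: x^-=[-0.5394, 1.1640, -0.2548]  P^-=[0.6527 0.0002 0.1132; 0.0002 0.5038 -0.0560; 0.1132 -0.0560 0.7841]  S=[1.3220 0.0544; 0.0544 0.7678]  K=[0.5177 0.0217; 0.0212 0.6722; 0.2640 -0.3205]  nu=[-1.1029, -4.4858]  x^+=[-1.2077, -1.8747, 0.8917]  P^+=[0.2968 -0.0445 -0.0535; -0.0445 0.1547 0.0928; -0.0535 0.0928 0.6223]

P_post[0,2] = -0.0535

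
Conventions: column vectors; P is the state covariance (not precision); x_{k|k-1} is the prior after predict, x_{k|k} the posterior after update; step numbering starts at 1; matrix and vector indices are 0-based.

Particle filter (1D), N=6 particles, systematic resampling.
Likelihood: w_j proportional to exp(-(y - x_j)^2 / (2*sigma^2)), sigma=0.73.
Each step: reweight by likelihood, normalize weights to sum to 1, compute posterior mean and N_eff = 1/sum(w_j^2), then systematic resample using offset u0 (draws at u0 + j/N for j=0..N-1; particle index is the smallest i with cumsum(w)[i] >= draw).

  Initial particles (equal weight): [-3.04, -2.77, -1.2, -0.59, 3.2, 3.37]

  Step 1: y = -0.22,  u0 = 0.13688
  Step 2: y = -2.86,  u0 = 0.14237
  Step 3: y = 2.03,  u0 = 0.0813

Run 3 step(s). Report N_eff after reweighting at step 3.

step 1: w=[0.0004, 0.0017, 0.3152, 0.6826, 0.0000, 0.0000]  mean=-0.7871  Neff=1.7690  idx=[2, 2, 3, 3, 3, 3]
step 2: w=[0.4129, 0.4129, 0.0435, 0.0435, 0.0435, 0.0435]  mean=-1.0937  Neff=2.8690  idx=[0, 0, 1, 1, 1, 5]
step 3: w=[0.0299, 0.0299, 0.0299, 0.0299, 0.0299, 0.8505]  mean=-0.6812  Neff=1.3739  idx=[2, 5, 5, 5, 5, 5]

N_eff = 1.3739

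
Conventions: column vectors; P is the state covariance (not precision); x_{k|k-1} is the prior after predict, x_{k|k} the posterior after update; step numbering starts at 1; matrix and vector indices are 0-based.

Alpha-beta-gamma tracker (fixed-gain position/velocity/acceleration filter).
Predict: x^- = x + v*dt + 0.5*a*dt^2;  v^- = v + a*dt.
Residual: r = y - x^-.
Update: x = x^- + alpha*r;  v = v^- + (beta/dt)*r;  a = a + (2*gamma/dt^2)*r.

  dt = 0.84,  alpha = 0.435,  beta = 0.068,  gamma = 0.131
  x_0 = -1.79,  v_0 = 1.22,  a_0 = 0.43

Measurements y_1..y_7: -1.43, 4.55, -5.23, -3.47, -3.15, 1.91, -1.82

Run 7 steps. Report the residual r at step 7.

step 1: x_pred=-0.6135  r=-0.8165  x^+=-0.9687  v^+=1.5151  a^+=0.1268
step 2: x_pred=0.3488  r=4.2012  x^+=2.1763  v^+=1.9617  a^+=1.6868
step 3: x_pred=4.4193  r=-9.6493  x^+=0.2218  v^+=2.5975  a^+=-1.8961
step 4: x_pred=1.7348  r=-5.2048  x^+=-0.5293  v^+=0.5834  a^+=-3.8287
step 5: x_pred=-1.3900  r=-1.7600  x^+=-2.1556  v^+=-2.7752  a^+=-4.4823
step 6: x_pred=-6.0681  r=7.9781  x^+=-2.5976  v^+=-5.8944  a^+=-1.5199
step 7: x_pred=-8.0851  r=6.2651  x^+=-5.3598  v^+=-6.6639  a^+=0.8065

resid = 6.2651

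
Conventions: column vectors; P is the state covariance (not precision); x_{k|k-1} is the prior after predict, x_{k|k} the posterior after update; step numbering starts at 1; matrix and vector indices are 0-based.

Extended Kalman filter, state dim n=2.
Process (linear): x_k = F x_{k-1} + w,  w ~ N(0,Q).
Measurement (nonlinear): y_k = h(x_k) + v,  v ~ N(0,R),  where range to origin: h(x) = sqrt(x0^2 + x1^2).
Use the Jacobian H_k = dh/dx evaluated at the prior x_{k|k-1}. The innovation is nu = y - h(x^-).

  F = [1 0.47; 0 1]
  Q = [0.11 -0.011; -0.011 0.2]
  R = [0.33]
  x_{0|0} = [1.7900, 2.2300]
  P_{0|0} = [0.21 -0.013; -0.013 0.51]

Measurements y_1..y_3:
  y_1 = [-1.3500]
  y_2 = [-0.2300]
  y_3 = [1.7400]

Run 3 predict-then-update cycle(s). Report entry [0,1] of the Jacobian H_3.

H_jac[0,1] = -0.2815

step 1: x^-=[2.8381, 2.2300]  P^-=[0.4204 0.2157; 0.2157 0.7100]  H_jac=[0.7863 0.6178]  S=[1.0705]  K=[0.4333; 0.5682]  nu=[-4.9594]  x^+=[0.6892, -0.5878]  P^+=[0.2195 -0.0479; -0.0479 0.3644]
step 2: x^-=[0.4129, -0.5878]  P^-=[0.3650 0.1124; 0.1124 0.5644]  H_jac=[0.5748 -0.8183]  S=[0.7228]  K=[0.1630; -0.5496]  nu=[-0.9484]  x^+=[0.2584, -0.0666]  P^+=[0.3458 0.1771; 0.1771 0.3461]
step 3: x^-=[0.2270, -0.0666]  P^-=[0.6987 0.3288; 0.3288 0.5461]  H_jac=[0.9595 -0.2815]  S=[0.8390]  K=[0.6888; 0.1928]  nu=[1.5034]  x^+=[1.2626, 0.2232]  P^+=[0.3007 0.2174; 0.2174 0.5149]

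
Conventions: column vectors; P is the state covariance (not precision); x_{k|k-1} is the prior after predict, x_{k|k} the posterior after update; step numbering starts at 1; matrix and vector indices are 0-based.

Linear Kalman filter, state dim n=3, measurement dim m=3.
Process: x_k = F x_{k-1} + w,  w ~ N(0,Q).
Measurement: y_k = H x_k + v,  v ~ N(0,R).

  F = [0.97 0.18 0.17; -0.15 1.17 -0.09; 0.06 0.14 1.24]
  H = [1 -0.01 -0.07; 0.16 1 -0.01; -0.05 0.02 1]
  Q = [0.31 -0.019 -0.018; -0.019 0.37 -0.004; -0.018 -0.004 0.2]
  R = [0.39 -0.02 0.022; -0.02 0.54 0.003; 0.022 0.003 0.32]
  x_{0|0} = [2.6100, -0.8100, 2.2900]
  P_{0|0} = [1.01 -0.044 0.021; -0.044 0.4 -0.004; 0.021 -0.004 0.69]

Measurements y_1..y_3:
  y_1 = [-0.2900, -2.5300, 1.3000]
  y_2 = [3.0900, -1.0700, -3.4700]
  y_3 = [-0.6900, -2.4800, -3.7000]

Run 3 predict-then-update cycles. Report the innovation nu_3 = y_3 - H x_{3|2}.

step 1: x^-=[2.7752, -1.5453, 2.8828]  P^-=[1.2845 -0.1441 0.2143; -0.1441 0.9627 -0.0365; 0.2143 -0.0365 1.2734]  S=[1.6537 0.0309 0.0810; 0.0309 1.4897 0.0039; 0.0810 0.0039 1.5744]  K=[0.7655 0.0238 0.0541; -0.1031 0.6332 -0.0026; 0.0370 -0.0129 0.7997]  nu=[-2.8789, -1.3999, -1.4131]  x^+=[0.4618, -2.1311, 1.6643]  P^+=[0.3023 -0.0502 0.0503; -0.0502 0.3519 -0.0108; 0.0503 -0.0108 0.2594]
step 2: x^-=[0.3473, -2.7124, 1.7930]  P^-=[0.6117 -0.0561 0.1142; -0.0561 0.8818 -0.0056; 0.1142 -0.0056 0.6098]  S=[0.9899 0.0115 0.0621; 0.0115 1.4194 0.0250; 0.0621 0.0250 0.9201]  K=[0.6072 0.0229 0.0481; -0.0726 0.6155 0.0043; 0.0313 -0.0072 0.6545]  nu=[2.8411, 1.6048, -5.1914]  x^+=[1.8595, -1.9531, -1.5269]  P^+=[0.2399 -0.0376 0.0416; -0.0376 0.3398 -0.0071; 0.0416 -0.0071 0.2123]
step 3: x^-=[1.1926, -2.4266, -2.0553]  P^-=[0.5530 -0.0332 0.0924; -0.0332 0.8581 0.0059; 0.0924 0.0059 0.5371]  S=[0.9335 0.0247 0.0486; 0.0247 1.4012 0.0326; 0.0486 0.0326 0.8499]  K=[0.5830 0.0275 0.0411; -0.0619 0.6094 0.0092; 0.0262 -0.0041 0.6253]  nu=[-2.0507, -0.2648, -1.5366]  x^+=[-0.0734, -2.4752, -3.0688]  P^+=[0.2301 -0.0331 0.0382; -0.0331 0.3356 -0.0050; 0.0382 -0.0050 0.2027]

innov = [-2.0507, -0.2648, -1.5366]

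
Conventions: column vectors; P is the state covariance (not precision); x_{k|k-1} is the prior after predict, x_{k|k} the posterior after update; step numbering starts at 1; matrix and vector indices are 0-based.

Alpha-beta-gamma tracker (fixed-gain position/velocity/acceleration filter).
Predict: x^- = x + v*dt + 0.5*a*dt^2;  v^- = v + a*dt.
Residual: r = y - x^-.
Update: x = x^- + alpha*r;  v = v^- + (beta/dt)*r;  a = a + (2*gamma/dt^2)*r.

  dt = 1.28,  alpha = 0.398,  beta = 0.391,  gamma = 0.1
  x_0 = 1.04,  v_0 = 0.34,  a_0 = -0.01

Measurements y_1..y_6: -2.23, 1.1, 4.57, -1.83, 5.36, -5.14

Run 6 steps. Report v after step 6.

step 1: x_pred=1.4670  r=-3.6970  x^+=-0.0044  v^+=-0.8021  a^+=-0.4613
step 2: x_pred=-1.4090  r=2.5090  x^+=-0.4104  v^+=-0.6262  a^+=-0.1550
step 3: x_pred=-1.3389  r=5.9089  x^+=1.0128  v^+=0.9804  a^+=0.5663
step 4: x_pred=2.7317  r=-4.5617  x^+=0.9161  v^+=0.3118  a^+=0.0094
step 5: x_pred=1.3230  r=4.0370  x^+=2.9297  v^+=1.5571  a^+=0.5022
step 6: x_pred=5.3342  r=-10.4742  x^+=1.1655  v^+=-0.9996  a^+=-0.7763

v_post = -0.9996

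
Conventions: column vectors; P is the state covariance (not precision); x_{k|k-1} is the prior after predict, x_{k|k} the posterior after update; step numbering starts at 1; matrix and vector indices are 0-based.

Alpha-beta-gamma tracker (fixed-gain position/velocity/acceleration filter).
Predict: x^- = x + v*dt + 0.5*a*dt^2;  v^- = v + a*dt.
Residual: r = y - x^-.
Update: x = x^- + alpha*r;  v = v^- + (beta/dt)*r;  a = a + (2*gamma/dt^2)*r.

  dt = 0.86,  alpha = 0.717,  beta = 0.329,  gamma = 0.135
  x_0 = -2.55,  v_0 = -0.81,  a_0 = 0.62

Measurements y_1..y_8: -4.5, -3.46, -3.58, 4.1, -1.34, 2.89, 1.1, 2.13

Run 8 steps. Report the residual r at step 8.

resid = -1.0891

step 1: x_pred=-3.0173  r=-1.4827  x^+=-4.0804  v^+=-0.8440  a^+=0.0787
step 2: x_pred=-4.7771  r=1.3171  x^+=-3.8327  v^+=-0.2724  a^+=0.5596
step 3: x_pred=-3.8601  r=0.2801  x^+=-3.6593  v^+=0.3160  a^+=0.6618
step 4: x_pred=-3.1428  r=7.2428  x^+=2.0503  v^+=3.6559  a^+=3.3059
step 5: x_pred=6.4169  r=-7.7569  x^+=0.8552  v^+=3.5315  a^+=0.4741
step 6: x_pred=4.0677  r=-1.1777  x^+=3.2233  v^+=3.4888  a^+=0.0442
step 7: x_pred=6.2400  r=-5.1400  x^+=2.5546  v^+=1.5605  a^+=-1.8322
step 8: x_pred=3.2191  r=-1.0891  x^+=2.4382  v^+=-0.4318  a^+=-2.2298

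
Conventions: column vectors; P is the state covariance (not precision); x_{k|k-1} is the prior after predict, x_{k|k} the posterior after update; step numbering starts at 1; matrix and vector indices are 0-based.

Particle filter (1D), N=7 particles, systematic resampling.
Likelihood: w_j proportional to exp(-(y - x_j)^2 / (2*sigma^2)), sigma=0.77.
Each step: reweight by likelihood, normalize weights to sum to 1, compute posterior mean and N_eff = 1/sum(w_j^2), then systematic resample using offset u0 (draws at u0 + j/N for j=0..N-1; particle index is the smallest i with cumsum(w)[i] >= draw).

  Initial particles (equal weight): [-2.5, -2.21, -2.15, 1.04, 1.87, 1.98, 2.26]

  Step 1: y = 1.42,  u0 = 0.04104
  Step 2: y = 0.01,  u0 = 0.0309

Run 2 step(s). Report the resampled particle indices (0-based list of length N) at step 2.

resampled_idx = [0, 0, 0, 1, 1, 1, 3]

step 1: w=[0.0000, 0.0000, 0.0000, 0.2905, 0.2766, 0.2519, 0.1810]  mean=1.7271  Neff=3.8894  idx=[3, 3, 4, 4, 5, 5, 6]
step 2: w=[0.4025, 0.4025, 0.0532, 0.0532, 0.0373, 0.0373, 0.0138]  mean=1.2154  Neff=3.0055  idx=[0, 0, 0, 1, 1, 1, 3]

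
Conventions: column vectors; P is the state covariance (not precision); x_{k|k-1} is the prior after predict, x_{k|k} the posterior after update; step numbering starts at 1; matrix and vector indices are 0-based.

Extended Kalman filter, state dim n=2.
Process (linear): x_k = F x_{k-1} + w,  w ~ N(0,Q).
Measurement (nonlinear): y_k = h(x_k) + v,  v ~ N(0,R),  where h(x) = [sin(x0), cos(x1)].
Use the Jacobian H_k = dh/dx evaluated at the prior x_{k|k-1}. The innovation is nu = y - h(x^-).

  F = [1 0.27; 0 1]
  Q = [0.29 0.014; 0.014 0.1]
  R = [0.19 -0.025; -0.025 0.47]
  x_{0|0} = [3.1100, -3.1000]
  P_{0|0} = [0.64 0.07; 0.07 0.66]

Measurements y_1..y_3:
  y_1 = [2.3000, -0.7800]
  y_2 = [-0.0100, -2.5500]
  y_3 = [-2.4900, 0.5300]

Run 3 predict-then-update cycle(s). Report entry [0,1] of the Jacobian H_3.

H_jac[0,1] = 0.0000

step 1: x^-=[2.2730, -3.1000]  P^-=[1.0159 0.2622; 0.2622 0.7600]  H_jac=[-0.6459 0.0000; 0.0000 0.0416]  S=[0.6138 -0.0320; -0.0320 0.4713]  K=[-1.0716 -0.0497; -0.2734 0.0485]  nu=[1.5366, 0.2191]  x^+=[0.6155, -3.5094]  P^+=[0.3133 0.0823; 0.0823 0.7122]
step 2: x^-=[-0.3320, -3.5094]  P^-=[0.6997 0.2886; 0.2886 0.8122]  H_jac=[0.9454 0.0000; 0.0000 -0.3596]  S=[0.8153 -0.1231; -0.1231 0.5750]  K=[0.8102 -0.0070; 0.2665 -0.4508]  nu=[0.3160, -1.6169]  x^+=[-0.0647, -2.6963]  P^+=[0.1630 0.0655; 0.0655 0.6078]
step 3: x^-=[-0.7927, -2.6963]  P^-=[0.5327 0.2436; 0.2436 0.7078]  H_jac=[0.7019 0.0000; 0.0000 0.4308]  S=[0.4525 0.0487; 0.0487 0.6013]  K=[0.8147 0.1086; 0.3262 0.4806]  nu=[-1.7778, 1.4325]  x^+=[-2.0855, -2.5877]  P^+=[0.2167 0.0712; 0.0712 0.5055]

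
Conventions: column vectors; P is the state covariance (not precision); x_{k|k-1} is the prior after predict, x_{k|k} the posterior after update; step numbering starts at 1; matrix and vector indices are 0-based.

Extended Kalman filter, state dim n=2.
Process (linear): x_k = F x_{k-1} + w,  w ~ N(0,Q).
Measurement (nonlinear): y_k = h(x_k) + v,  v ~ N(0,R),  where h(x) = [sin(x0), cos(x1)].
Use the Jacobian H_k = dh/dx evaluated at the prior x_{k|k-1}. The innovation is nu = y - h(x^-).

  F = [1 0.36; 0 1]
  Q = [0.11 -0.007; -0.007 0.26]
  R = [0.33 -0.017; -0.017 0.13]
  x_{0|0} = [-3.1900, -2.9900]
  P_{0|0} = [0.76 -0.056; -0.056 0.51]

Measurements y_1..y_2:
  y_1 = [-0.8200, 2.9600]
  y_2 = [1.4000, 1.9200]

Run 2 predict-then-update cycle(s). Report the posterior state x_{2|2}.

x_post = [-4.2569, -1.1599]

step 1: x^-=[-4.2664, -2.9900]  P^-=[0.8958 0.1206; 0.1206 0.7700]  H_jac=[-0.4314 0.0000; 0.0000 0.1510]  S=[0.4967 -0.0249; -0.0249 0.1476]  K=[-0.7784 -0.0077; -0.0659 0.7769]  nu=[-1.7222, 3.9485]  x^+=[-2.9563, 0.1911]  P^+=[0.5952 0.0810; 0.0810 0.6762]
step 2: x^-=[-2.8875, 0.1911]  P^-=[0.8511 0.3174; 0.3174 0.9362]  H_jac=[-0.9679 0.0000; 0.0000 -0.1900]  S=[1.1273 0.0414; 0.0414 0.1638]  K=[-0.7239 -0.1853; -0.2349 -1.0266]  nu=[1.6514, 0.9382]  x^+=[-4.2569, -1.1599]  P^+=[0.2436 0.0620; 0.0620 0.6815]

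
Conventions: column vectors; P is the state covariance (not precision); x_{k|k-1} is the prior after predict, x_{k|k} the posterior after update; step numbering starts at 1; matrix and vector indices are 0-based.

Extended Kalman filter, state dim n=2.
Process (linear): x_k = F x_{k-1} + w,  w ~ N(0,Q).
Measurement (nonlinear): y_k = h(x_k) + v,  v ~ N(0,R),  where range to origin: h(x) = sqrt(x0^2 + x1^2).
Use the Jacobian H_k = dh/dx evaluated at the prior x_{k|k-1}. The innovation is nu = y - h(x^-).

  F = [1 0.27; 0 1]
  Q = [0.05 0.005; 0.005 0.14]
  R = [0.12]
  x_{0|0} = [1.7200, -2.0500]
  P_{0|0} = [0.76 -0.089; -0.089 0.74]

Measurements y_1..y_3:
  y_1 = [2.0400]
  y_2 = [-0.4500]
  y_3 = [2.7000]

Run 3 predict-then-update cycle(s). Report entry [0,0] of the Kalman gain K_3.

K[0,0] = 0.8900

step 1: x^-=[1.1665, -2.0500]  P^-=[0.8159 0.1158; 0.1158 0.8800]  H_jac=[0.4946 -0.8691]  S=[0.8848]  K=[0.3423; -0.7997]  nu=[-0.3186]  x^+=[1.0574, -1.7952]  P^+=[0.7122 0.3580; 0.3580 0.3141]
step 2: x^-=[0.5727, -1.7952]  P^-=[0.9784 0.4478; 0.4478 0.4541]  H_jac=[0.3039 -0.9527]  S=[0.3632]  K=[-0.3558; -0.8164]  nu=[-2.3343]  x^+=[1.4033, 0.1106]  P^+=[0.9325 0.3423; 0.3423 0.2120]
step 3: x^-=[1.4332, 0.1106]  P^-=[1.1828 0.4046; 0.4046 0.3520]  H_jac=[0.9970 0.0769]  S=[1.3599]  K=[0.8900; 0.3165]  nu=[1.2626]  x^+=[2.5569, 0.5102]  P^+=[0.1055 0.0214; 0.0214 0.2158]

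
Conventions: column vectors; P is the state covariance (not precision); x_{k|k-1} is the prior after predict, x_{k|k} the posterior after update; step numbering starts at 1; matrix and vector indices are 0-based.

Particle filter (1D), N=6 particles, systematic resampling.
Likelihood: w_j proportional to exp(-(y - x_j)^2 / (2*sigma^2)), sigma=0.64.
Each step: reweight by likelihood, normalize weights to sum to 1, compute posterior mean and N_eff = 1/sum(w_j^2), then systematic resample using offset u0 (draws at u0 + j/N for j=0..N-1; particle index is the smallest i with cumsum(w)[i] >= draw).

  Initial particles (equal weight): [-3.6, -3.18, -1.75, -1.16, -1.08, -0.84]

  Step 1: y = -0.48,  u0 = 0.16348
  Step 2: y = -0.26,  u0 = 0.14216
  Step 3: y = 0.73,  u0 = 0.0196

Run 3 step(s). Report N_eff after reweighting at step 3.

step 1: w=[0.0000, 0.0001, 0.0633, 0.2577, 0.2920, 0.3869]  mean=-1.0503  Neff=3.2744  idx=[3, 4, 4, 5, 5, 5]
step 2: w=[0.1148, 0.1357, 0.1357, 0.2046, 0.2046, 0.2046]  mean=-0.9419  Neff=5.6952  idx=[1, 2, 3, 4, 5, 5]
step 3: w=[0.0783, 0.0783, 0.2108, 0.2108, 0.2108, 0.2108]  mean=-0.8776  Neff=5.2609  idx=[0, 2, 2, 3, 4, 5]

N_eff = 5.2609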